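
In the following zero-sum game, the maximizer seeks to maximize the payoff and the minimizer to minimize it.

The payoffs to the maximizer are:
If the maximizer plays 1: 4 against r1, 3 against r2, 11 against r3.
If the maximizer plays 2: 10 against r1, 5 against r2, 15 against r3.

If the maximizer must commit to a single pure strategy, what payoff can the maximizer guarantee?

The worst-case payoff for each row is 1: 3, 2: 5.
The best of these is 5.

5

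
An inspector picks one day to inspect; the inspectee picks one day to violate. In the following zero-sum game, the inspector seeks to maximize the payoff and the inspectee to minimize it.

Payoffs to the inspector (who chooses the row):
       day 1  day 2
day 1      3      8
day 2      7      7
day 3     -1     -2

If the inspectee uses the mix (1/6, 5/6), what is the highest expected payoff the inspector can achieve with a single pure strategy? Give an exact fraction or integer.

43/6

day 1: (3)·(1/6) + (8)·(5/6) = 43/6.
day 2: (7)·(1/6) + (7)·(5/6) = 7.
day 3: (-1)·(1/6) + (-2)·(5/6) = -11/6.
The best pure response is day 1 with expected payoff 43/6.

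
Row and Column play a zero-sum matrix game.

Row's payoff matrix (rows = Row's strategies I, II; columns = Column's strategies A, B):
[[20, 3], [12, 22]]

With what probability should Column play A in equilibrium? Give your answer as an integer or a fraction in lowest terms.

Row minima are 3 and 12, so Row's maximin is 12; column maxima are 20 and 22, so Column's minimax is 20. These differ, so the equilibrium is in mixed strategies.
Let Column play A with probability q. Row is indifferent when 20q + 3(1−q) = 12q + 22(1−q), giving q = 19/27.

19/27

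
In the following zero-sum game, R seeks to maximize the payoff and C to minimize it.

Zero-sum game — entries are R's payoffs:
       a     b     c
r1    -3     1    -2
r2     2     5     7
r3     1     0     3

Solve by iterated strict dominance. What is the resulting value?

2

Row r1 is strictly dominated by row r2 (2>-3, 5>1, 7>-2); eliminate r1.
Row r3 is strictly dominated by row r2 (2>1, 5>0, 7>3); eliminate r3.
Column b is strictly dominated by a for C (2<5); eliminate b.
Column c is strictly dominated by a for C (2<7); eliminate c.
Only (r2, a) remains, with payoff 2.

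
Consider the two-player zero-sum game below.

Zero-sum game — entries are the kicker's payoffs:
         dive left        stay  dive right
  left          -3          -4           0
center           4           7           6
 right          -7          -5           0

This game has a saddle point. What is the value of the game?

Row minima: -4, 4, -7 → the kicker's maximin is 4.
Column maxima: 4, 7, 6 → the goalkeeper's minimax is 4.
They coincide at (center, dive left), so the value is 4.

4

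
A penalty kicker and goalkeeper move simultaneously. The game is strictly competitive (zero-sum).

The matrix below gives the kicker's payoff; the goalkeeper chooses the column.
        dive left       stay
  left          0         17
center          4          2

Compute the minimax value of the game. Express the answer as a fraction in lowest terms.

Row minima are 0 and 2, so the kicker's maximin is 2; column maxima are 4 and 17, so the goalkeeper's minimax is 4. These differ, so the equilibrium is in mixed strategies.
Let the kicker play left with probability p. The goalkeeper is indifferent when 4(1−p) = 17p + 2(1−p), giving p = 2/19.
Let the goalkeeper play dive left with probability q. The kicker is indifferent when 17(1−q) = 4q + 2(1−q), giving q = 15/19.
The value is 0·(15/19) + (17)·(4/19) = 68/19.

68/19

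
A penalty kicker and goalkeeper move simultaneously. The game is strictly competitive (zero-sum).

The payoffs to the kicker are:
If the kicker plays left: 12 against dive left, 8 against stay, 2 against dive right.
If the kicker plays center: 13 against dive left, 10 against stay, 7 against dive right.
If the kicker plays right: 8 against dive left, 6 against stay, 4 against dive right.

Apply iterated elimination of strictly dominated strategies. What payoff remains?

Column stay is strictly dominated by dive right for the goalkeeper (2<8, 7<10, 4<6); eliminate stay.
Column dive left is strictly dominated by dive right for the goalkeeper (2<12, 7<13, 4<8); eliminate dive left.
Row right is strictly dominated by row center (7>4); eliminate right.
Row left is strictly dominated by row center (7>2); eliminate left.
Only (center, dive right) remains, with payoff 7.

7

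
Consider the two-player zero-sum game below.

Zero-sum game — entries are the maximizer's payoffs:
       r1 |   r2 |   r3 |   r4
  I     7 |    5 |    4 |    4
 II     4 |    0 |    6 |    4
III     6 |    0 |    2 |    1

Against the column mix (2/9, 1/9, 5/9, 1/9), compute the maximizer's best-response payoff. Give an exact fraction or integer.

I: (7)·(2/9) + (5)·(1/9) + (4)·(5/9) + (4)·(1/9) = 43/9.
II: (4)·(2/9) + (0)·(1/9) + (6)·(5/9) + (4)·(1/9) = 14/3.
III: (6)·(2/9) + (0)·(1/9) + (2)·(5/9) + (1)·(1/9) = 23/9.
The best pure response is I with expected payoff 43/9.

43/9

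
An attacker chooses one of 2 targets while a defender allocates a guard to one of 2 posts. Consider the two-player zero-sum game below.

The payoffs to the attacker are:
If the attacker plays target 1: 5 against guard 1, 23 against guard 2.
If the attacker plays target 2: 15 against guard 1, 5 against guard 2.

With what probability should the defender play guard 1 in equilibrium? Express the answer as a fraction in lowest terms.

9/14

Row minima are 5 and 5, so the attacker's maximin is 5; column maxima are 15 and 23, so the defender's minimax is 15. These differ, so the equilibrium is in mixed strategies.
Let the defender play guard 1 with probability q. The attacker is indifferent when 5q + 23(1−q) = 15q + 5(1−q), giving q = 9/14.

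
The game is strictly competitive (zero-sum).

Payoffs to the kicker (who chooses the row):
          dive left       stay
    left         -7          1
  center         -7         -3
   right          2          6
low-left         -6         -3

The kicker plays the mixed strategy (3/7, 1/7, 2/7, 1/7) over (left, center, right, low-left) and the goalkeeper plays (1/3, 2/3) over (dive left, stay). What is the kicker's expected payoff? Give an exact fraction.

-4/7

Against (1/3, 2/3), each row's expected payoff is left: -5/3; center: -13/3; right: 14/3; low-left: -4.
Taking the (3/7, 1/7, 2/7, 1/7)-weighted average: (3/7)·(-5/3) + (1/7)·(-13/3) + (2/7)·(14/3) + (1/7)·(-4) = -4/7.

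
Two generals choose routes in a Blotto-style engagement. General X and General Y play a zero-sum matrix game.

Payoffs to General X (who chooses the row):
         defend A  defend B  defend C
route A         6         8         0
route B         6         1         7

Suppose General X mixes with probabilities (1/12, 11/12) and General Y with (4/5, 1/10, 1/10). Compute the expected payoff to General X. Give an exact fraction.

28/5

Against (4/5, 1/10, 1/10), each row's expected payoff is route A: 28/5; route B: 28/5.
Taking the (1/12, 11/12)-weighted average: (1/12)·(28/5) + (11/12)·(28/5) = 28/5.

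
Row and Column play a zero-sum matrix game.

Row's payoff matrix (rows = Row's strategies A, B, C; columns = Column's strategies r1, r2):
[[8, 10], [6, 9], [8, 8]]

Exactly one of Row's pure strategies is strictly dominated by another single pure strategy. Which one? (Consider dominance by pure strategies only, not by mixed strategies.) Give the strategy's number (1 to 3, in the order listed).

2

Compare B with A: 8 > 6, 10 > 9.
So A strictly dominates B for Row; B is strictly dominated.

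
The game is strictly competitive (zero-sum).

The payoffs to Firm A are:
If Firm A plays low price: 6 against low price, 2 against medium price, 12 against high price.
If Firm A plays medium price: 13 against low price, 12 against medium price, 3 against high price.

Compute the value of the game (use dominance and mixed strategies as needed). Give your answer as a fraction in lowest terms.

138/19

Column low price is strictly dominated by medium price for Firm B (it gives Firm A more in every row).
The remaining 2×2 game on (low price, medium price) × (medium price, high price) has no saddle point. Let Firm A play low price with probability p; indifference gives 2p + 12(1−p) = 12p + 3(1−p), so p = 9/19.
Similarly Firm B's optimal q on medium price is 9/19, and the value is 2·(9/19) + (12)·(10/19) = 138/19.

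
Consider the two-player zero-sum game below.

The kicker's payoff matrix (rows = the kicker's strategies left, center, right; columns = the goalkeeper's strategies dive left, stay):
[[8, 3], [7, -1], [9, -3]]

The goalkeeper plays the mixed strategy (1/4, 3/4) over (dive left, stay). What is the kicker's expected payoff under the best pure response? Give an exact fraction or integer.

left: (8)·(1/4) + (3)·(3/4) = 17/4.
center: (7)·(1/4) + (-1)·(3/4) = 1.
right: (9)·(1/4) + (-3)·(3/4) = 0.
The best pure response is left with expected payoff 17/4.

17/4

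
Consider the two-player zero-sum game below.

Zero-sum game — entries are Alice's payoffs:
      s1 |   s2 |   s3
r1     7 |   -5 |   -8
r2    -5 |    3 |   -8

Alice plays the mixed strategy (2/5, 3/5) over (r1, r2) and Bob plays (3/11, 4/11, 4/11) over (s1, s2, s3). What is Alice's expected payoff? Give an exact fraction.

Against (3/11, 4/11, 4/11), each row's expected payoff is r1: -31/11; r2: -35/11.
Taking the (2/5, 3/5)-weighted average: (2/5)·(-31/11) + (3/5)·(-35/11) = -167/55.

-167/55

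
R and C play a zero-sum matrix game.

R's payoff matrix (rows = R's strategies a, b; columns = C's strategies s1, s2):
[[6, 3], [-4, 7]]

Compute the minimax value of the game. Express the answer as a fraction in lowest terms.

Row minima are 3 and -4, so R's maximin is 3; column maxima are 6 and 7, so C's minimax is 6. These differ, so the equilibrium is in mixed strategies.
Let R play a with probability p. C is indifferent when 6p − 4(1−p) = 3p + 7(1−p), giving p = 11/14.
Let C play s1 with probability q. R is indifferent when 6q + 3(1−q) = −4q + 7(1−q), giving q = 2/7.
The value is 6·(2/7) + (3)·(5/7) = 27/7.

27/7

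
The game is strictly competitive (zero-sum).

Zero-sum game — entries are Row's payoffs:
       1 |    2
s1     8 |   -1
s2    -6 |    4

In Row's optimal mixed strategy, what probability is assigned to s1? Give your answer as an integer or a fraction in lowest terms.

Row minima are -1 and -6, so Row's maximin is -1; column maxima are 8 and 4, so Column's minimax is 4. These differ, so the equilibrium is in mixed strategies.
Let Row play s1 with probability p. Column is indifferent when 8p − 6(1−p) = −p + 4(1−p), giving p = 10/19.

10/19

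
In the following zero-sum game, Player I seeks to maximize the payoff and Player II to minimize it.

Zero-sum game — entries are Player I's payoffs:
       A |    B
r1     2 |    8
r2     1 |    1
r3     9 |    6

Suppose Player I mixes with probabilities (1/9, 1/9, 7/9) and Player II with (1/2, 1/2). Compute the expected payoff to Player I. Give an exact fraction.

13/2

Against (1/2, 1/2), each row's expected payoff is r1: 5; r2: 1; r3: 15/2.
Taking the (1/9, 1/9, 7/9)-weighted average: (1/9)·(5) + (1/9)·(1) + (7/9)·(15/2) = 13/2.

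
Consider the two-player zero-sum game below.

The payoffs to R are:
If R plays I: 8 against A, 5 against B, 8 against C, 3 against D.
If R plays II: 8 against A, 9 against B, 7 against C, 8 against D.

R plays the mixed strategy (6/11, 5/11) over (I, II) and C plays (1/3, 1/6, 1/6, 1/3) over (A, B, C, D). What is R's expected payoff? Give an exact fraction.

75/11

Against (1/3, 1/6, 1/6, 1/3), each row's expected payoff is I: 35/6; II: 8.
Taking the (6/11, 5/11)-weighted average: (6/11)·(35/6) + (5/11)·(8) = 75/11.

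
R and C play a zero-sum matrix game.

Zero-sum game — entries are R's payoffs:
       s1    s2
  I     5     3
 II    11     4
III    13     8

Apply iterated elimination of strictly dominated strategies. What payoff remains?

Column s1 is strictly dominated by s2 for C (3<5, 4<11, 8<13); eliminate s1.
Row I is strictly dominated by row II (4>3); eliminate I.
Row II is strictly dominated by row III (8>4); eliminate II.
Only (III, s2) remains, with payoff 8.

8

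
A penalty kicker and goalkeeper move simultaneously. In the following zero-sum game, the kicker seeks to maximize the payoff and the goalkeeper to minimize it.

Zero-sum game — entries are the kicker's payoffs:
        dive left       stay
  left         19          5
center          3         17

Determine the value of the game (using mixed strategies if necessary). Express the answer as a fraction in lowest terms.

Row minima are 5 and 3, so the kicker's maximin is 5; column maxima are 19 and 17, so the goalkeeper's minimax is 17. These differ, so the equilibrium is in mixed strategies.
Let the kicker play left with probability p. The goalkeeper is indifferent when 19p + 3(1−p) = 5p + 17(1−p), giving p = 1/2.
Let the goalkeeper play dive left with probability q. The kicker is indifferent when 19q + 5(1−q) = 3q + 17(1−q), giving q = 3/7.
The value is 19·(3/7) + (5)·(4/7) = 11.

11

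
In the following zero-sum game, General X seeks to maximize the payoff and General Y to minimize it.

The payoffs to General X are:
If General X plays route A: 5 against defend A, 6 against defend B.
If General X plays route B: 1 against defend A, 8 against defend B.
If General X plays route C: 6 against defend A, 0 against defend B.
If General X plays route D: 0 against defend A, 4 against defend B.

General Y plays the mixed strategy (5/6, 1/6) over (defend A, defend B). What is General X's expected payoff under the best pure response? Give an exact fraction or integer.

route A: (5)·(5/6) + (6)·(1/6) = 31/6.
route B: (1)·(5/6) + (8)·(1/6) = 13/6.
route C: (6)·(5/6) + (0)·(1/6) = 5.
route D: (0)·(5/6) + (4)·(1/6) = 2/3.
The best pure response is route A with expected payoff 31/6.

31/6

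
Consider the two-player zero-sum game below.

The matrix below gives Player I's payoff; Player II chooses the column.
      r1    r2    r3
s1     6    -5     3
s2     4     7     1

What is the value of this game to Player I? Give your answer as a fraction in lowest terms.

13/7

Column r1 is strictly dominated by r3 for Player II (it gives Player I more in every row).
The remaining 2×2 game on (s1, s2) × (r2, r3) has no saddle point. Let Player I play s1 with probability p; indifference gives −5p + 7(1−p) = 3p + (1−p), so p = 3/7.
Similarly Player II's optimal q on r2 is 1/7, and the value is -5·(1/7) + (3)·(6/7) = 13/7.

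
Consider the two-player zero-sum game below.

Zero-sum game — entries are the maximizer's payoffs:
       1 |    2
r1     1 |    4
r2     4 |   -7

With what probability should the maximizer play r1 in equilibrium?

11/14

Row minima are 1 and -7, so the maximizer's maximin is 1; column maxima are 4 and 4, so the minimizer's minimax is 4. These differ, so the equilibrium is in mixed strategies.
Let the maximizer play r1 with probability p. The minimizer is indifferent when p + 4(1−p) = 4p − 7(1−p), giving p = 11/14.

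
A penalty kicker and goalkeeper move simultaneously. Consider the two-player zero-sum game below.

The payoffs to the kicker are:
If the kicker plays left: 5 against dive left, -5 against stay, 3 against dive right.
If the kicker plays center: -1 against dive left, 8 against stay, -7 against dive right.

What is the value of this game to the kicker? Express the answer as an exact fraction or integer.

-11/23

Column dive left is strictly dominated by dive right for the goalkeeper (it gives the kicker more in every row).
The remaining 2×2 game on (left, center) × (stay, dive right) has no saddle point. Let the kicker play left with probability p; indifference gives −5p + 8(1−p) = 3p − 7(1−p), so p = 15/23.
Similarly the goalkeeper's optimal q on stay is 10/23, and the value is -5·(10/23) + (3)·(13/23) = -11/23.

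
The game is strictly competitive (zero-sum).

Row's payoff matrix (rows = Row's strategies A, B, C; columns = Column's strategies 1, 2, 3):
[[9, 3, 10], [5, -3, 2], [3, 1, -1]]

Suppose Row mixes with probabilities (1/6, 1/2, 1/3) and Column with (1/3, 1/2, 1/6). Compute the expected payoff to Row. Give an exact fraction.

31/18

Against (1/3, 1/2, 1/6), each row's expected payoff is A: 37/6; B: 1/2; C: 4/3.
Taking the (1/6, 1/2, 1/3)-weighted average: (1/6)·(37/6) + (1/2)·(1/2) + (1/3)·(4/3) = 31/18.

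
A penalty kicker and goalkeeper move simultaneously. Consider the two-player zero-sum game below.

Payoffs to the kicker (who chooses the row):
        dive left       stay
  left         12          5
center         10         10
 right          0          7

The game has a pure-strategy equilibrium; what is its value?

Row minima: 5, 10, 0 → the kicker's maximin is 10.
Column maxima: 12, 10 → the goalkeeper's minimax is 10.
They coincide at (center, stay), so the value is 10.

10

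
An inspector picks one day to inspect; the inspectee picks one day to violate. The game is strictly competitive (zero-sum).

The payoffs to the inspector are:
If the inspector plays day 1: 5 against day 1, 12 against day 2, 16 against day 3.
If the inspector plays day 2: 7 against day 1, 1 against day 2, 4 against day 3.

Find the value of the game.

79/13

Column day 3 is strictly dominated by day 2 for the inspectee (it gives the inspector more in every row).
The remaining 2×2 game on (day 1, day 2) × (day 1, day 2) has no saddle point. Let the inspector play day 1 with probability p; indifference gives 5p + 7(1−p) = 12p + (1−p), so p = 6/13.
Similarly the inspectee's optimal q on day 1 is 11/13, and the value is 5·(11/13) + (12)·(2/13) = 79/13.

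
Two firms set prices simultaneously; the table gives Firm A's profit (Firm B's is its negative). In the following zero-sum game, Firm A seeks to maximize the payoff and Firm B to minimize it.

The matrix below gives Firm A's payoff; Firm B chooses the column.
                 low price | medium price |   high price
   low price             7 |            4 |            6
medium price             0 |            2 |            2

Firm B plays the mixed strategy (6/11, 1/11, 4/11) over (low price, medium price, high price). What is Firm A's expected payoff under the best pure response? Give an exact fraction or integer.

70/11

low price: (7)·(6/11) + (4)·(1/11) + (6)·(4/11) = 70/11.
medium price: (0)·(6/11) + (2)·(1/11) + (2)·(4/11) = 10/11.
The best pure response is low price with expected payoff 70/11.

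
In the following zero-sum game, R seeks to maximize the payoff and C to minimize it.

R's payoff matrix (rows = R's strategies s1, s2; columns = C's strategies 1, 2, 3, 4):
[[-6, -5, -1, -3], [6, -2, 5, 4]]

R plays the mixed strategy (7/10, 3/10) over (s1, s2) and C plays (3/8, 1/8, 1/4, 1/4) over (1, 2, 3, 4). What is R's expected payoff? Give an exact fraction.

Against (3/8, 1/8, 1/4, 1/4), each row's expected payoff is s1: -31/8; s2: 17/4.
Taking the (7/10, 3/10)-weighted average: (7/10)·(-31/8) + (3/10)·(17/4) = -23/16.

-23/16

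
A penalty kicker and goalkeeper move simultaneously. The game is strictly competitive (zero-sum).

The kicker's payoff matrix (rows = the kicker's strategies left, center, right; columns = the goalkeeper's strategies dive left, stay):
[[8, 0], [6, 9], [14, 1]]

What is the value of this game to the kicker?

Row left is strictly dominated by row right, so the kicker never plays it.
The remaining 2×2 game on (center, right) × (dive left, stay) has no saddle point. Let the kicker play center with probability p; indifference gives 6p + 14(1−p) = 9p + (1−p), so p = 13/16.
Similarly the goalkeeper's optimal q on dive left is 1/2, and the value is 6·(1/2) + (9)·(1/2) = 15/2.

15/2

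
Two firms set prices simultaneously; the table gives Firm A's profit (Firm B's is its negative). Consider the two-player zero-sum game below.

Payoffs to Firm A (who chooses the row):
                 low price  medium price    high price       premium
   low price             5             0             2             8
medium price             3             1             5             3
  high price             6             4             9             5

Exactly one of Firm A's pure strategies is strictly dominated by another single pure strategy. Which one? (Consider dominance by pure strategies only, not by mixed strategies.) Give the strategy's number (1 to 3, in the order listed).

Compare medium price with high price: 6 > 3, 4 > 1, 9 > 5, 5 > 3.
So high price strictly dominates medium price for Firm A; medium price is strictly dominated.

2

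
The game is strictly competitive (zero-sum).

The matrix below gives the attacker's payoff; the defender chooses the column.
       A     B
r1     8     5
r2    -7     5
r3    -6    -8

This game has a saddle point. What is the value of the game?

Row minima: 5, -7, -8 → the attacker's maximin is 5.
Column maxima: 8, 5 → the defender's minimax is 5.
They coincide at (r1, B), so the value is 5.

5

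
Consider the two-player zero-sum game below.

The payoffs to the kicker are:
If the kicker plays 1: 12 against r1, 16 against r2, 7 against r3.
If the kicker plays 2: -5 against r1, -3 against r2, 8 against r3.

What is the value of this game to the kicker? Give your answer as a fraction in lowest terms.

131/18

Column r2 is strictly dominated by r1 for the goalkeeper (it gives the kicker more in every row).
The remaining 2×2 game on (1, 2) × (r1, r3) has no saddle point. Let the kicker play 1 with probability p; indifference gives 12p − 5(1−p) = 7p + 8(1−p), so p = 13/18.
Similarly the goalkeeper's optimal q on r1 is 1/18, and the value is 12·(1/18) + (7)·(17/18) = 131/18.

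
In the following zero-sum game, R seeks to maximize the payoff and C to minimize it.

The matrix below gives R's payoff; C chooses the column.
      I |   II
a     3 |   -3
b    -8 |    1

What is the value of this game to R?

Row minima are -3 and -8, so R's maximin is -3; column maxima are 3 and 1, so C's minimax is 1. These differ, so the equilibrium is in mixed strategies.
Let R play a with probability p. C is indifferent when 3p − 8(1−p) = −3p + (1−p), giving p = 3/5.
Let C play I with probability q. R is indifferent when 3q − 3(1−q) = −8q + (1−q), giving q = 4/15.
The value is 3·(4/15) + (-3)·(11/15) = -7/5.

-7/5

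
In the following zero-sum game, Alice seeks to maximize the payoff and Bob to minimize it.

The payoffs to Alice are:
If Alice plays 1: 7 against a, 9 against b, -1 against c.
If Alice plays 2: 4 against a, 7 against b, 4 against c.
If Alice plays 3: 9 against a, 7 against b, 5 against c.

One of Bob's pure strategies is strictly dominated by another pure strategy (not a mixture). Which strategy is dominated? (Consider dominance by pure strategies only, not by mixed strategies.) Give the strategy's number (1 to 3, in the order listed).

Bob prefers columns that give Alice less. Compare b with c: -1 < 9, 4 < 7, 5 < 7.
So c strictly dominates b for Bob; b is strictly dominated.

2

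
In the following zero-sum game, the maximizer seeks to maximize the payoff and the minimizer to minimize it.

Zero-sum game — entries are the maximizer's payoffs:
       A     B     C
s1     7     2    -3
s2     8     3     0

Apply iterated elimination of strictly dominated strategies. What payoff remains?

0

Column B is strictly dominated by C for the minimizer (-3<2, 0<3); eliminate B.
Row s1 is strictly dominated by row s2 (8>7, 0>-3); eliminate s1.
Column A is strictly dominated by C for the minimizer (0<8); eliminate A.
Only (s2, C) remains, with payoff 0.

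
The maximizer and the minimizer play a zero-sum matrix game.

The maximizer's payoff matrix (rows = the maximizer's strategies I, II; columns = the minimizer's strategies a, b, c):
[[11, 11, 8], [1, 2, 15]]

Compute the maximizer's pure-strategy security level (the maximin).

8

The worst-case payoff for each row is I: 8, II: 1.
The best of these is 8.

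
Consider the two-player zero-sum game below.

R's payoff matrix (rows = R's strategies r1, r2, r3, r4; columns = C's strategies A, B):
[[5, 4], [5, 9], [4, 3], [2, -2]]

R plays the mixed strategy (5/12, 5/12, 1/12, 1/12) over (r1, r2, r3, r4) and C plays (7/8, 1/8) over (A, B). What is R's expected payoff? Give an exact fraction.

Against (7/8, 1/8), each row's expected payoff is r1: 39/8; r2: 11/2; r3: 31/8; r4: 3/2.
Taking the (5/12, 5/12, 1/12, 1/12)-weighted average: (5/12)·(39/8) + (5/12)·(11/2) + (1/12)·(31/8) + (1/12)·(3/2) = 229/48.

229/48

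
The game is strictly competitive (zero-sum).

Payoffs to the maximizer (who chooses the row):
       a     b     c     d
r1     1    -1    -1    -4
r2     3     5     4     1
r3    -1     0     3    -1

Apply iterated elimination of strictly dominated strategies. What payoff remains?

1

Row r1 is strictly dominated by row r2 (3>1, 5>-1, 4>-1, 1>-4); eliminate r1.
Column b is strictly dominated by a for the minimizer (3<5, -1<0); eliminate b.
Column c is strictly dominated by a for the minimizer (3<4, -1<3); eliminate c.
Row r3 is strictly dominated by row r2 (3>-1, 1>-1); eliminate r3.
Column a is strictly dominated by d for the minimizer (1<3); eliminate a.
Only (r2, d) remains, with payoff 1.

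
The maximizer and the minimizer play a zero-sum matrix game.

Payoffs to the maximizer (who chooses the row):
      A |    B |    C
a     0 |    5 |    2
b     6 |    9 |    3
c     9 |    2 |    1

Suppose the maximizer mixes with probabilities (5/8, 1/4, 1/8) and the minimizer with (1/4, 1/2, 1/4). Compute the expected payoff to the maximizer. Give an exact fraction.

Against (1/4, 1/2, 1/4), each row's expected payoff is a: 3; b: 27/4; c: 7/2.
Taking the (5/8, 1/4, 1/8)-weighted average: (5/8)·(3) + (1/4)·(27/4) + (1/8)·(7/2) = 4.

4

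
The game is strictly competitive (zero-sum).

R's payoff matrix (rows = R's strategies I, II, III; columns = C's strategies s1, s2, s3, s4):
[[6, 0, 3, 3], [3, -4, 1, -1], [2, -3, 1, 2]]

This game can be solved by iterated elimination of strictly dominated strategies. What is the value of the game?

Row III is strictly dominated by row I (6>2, 0>-3, 3>1, 3>2); eliminate III.
Row II is strictly dominated by row I (6>3, 0>-4, 3>1, 3>-1); eliminate II.
Column s4 is strictly dominated by s2 for C (0<3); eliminate s4.
Column s3 is strictly dominated by s2 for C (0<3); eliminate s3.
Column s1 is strictly dominated by s2 for C (0<6); eliminate s1.
Only (I, s2) remains, with payoff 0.

0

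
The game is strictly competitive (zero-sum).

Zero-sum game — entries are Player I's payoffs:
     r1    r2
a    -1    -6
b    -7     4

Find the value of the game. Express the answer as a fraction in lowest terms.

-23/8

Row minima are -6 and -7, so Player I's maximin is -6; column maxima are -1 and 4, so Player II's minimax is -1. These differ, so the equilibrium is in mixed strategies.
Let Player I play a with probability p. Player II is indifferent when −p − 7(1−p) = −6p + 4(1−p), giving p = 11/16.
Let Player II play r1 with probability q. Player I is indifferent when −q − 6(1−q) = −7q + 4(1−q), giving q = 5/8.
The value is -1·(5/8) + (-6)·(3/8) = -23/8.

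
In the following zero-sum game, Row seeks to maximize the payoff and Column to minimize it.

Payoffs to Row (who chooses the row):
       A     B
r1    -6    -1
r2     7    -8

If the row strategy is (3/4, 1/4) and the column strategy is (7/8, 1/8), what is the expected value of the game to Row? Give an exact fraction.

Against (7/8, 1/8), each row's expected payoff is r1: -43/8; r2: 41/8.
Taking the (3/4, 1/4)-weighted average: (3/4)·(-43/8) + (1/4)·(41/8) = -11/4.

-11/4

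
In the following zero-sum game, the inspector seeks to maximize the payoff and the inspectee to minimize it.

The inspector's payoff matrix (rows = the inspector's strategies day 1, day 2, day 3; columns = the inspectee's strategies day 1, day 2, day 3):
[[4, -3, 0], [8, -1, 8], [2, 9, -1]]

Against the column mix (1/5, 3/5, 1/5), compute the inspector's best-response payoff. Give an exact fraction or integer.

28/5

day 1: (4)·(1/5) + (-3)·(3/5) + (0)·(1/5) = -1.
day 2: (8)·(1/5) + (-1)·(3/5) + (8)·(1/5) = 13/5.
day 3: (2)·(1/5) + (9)·(3/5) + (-1)·(1/5) = 28/5.
The best pure response is day 3 with expected payoff 28/5.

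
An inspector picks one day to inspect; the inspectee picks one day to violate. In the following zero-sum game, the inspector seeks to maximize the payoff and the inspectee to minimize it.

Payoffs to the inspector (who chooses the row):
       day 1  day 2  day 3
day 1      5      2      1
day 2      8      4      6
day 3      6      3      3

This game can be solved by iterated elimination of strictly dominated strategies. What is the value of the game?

4

Column day 1 is strictly dominated by day 2 for the inspectee (2<5, 4<8, 3<6); eliminate day 1.
Row day 3 is strictly dominated by row day 2 (4>3, 6>3); eliminate day 3.
Row day 1 is strictly dominated by row day 2 (4>2, 6>1); eliminate day 1.
Column day 3 is strictly dominated by day 2 for the inspectee (4<6); eliminate day 3.
Only (day 2, day 2) remains, with payoff 4.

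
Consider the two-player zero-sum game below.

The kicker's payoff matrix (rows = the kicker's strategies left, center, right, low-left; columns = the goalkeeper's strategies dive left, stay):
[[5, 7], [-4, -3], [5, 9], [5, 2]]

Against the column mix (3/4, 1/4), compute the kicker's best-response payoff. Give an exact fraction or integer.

6

left: (5)·(3/4) + (7)·(1/4) = 11/2.
center: (-4)·(3/4) + (-3)·(1/4) = -15/4.
right: (5)·(3/4) + (9)·(1/4) = 6.
low-left: (5)·(3/4) + (2)·(1/4) = 17/4.
The best pure response is right with expected payoff 6.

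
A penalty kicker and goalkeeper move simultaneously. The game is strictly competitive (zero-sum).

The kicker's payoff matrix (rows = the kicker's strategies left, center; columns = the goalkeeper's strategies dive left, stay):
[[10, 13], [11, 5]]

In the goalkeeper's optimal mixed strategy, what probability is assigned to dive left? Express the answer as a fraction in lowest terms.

Row minima are 10 and 5, so the kicker's maximin is 10; column maxima are 11 and 13, so the goalkeeper's minimax is 11. These differ, so the equilibrium is in mixed strategies.
Let the goalkeeper play dive left with probability q. The kicker is indifferent when 10q + 13(1−q) = 11q + 5(1−q), giving q = 8/9.

8/9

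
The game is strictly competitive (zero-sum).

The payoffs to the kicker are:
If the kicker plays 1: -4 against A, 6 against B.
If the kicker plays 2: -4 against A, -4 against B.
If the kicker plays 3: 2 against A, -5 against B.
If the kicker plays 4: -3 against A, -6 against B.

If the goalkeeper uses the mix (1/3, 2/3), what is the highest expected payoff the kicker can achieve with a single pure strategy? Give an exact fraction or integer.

8/3

1: (-4)·(1/3) + (6)·(2/3) = 8/3.
2: (-4)·(1/3) + (-4)·(2/3) = -4.
3: (2)·(1/3) + (-5)·(2/3) = -8/3.
4: (-3)·(1/3) + (-6)·(2/3) = -5.
The best pure response is 1 with expected payoff 8/3.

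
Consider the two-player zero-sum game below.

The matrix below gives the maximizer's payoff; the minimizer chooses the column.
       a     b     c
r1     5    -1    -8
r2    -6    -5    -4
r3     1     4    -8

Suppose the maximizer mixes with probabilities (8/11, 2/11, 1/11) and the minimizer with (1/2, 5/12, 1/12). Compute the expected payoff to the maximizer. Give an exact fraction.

Against (1/2, 5/12, 1/12), each row's expected payoff is r1: 17/12; r2: -65/12; r3: 3/2.
Taking the (8/11, 2/11, 1/11)-weighted average: (8/11)·(17/12) + (2/11)·(-65/12) + (1/11)·(3/2) = 2/11.

2/11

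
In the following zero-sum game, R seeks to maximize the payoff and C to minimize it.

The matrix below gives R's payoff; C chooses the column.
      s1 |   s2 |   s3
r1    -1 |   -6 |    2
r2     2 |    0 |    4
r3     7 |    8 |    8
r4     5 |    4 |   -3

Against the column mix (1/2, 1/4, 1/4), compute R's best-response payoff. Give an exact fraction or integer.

15/2

r1: (-1)·(1/2) + (-6)·(1/4) + (2)·(1/4) = -3/2.
r2: (2)·(1/2) + (0)·(1/4) + (4)·(1/4) = 2.
r3: (7)·(1/2) + (8)·(1/4) + (8)·(1/4) = 15/2.
r4: (5)·(1/2) + (4)·(1/4) + (-3)·(1/4) = 11/4.
The best pure response is r3 with expected payoff 15/2.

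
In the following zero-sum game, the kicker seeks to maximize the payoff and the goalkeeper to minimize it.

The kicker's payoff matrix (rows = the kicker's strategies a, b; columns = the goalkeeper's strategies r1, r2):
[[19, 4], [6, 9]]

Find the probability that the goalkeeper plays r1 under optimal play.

Row minima are 4 and 6, so the kicker's maximin is 6; column maxima are 19 and 9, so the goalkeeper's minimax is 9. These differ, so the equilibrium is in mixed strategies.
Let the goalkeeper play r1 with probability q. The kicker is indifferent when 19q + 4(1−q) = 6q + 9(1−q), giving q = 5/18.

5/18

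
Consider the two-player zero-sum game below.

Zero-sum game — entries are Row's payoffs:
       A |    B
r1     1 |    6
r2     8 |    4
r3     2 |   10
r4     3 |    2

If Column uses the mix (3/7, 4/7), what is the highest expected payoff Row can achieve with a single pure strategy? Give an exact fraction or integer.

r1: (1)·(3/7) + (6)·(4/7) = 27/7.
r2: (8)·(3/7) + (4)·(4/7) = 40/7.
r3: (2)·(3/7) + (10)·(4/7) = 46/7.
r4: (3)·(3/7) + (2)·(4/7) = 17/7.
The best pure response is r3 with expected payoff 46/7.

46/7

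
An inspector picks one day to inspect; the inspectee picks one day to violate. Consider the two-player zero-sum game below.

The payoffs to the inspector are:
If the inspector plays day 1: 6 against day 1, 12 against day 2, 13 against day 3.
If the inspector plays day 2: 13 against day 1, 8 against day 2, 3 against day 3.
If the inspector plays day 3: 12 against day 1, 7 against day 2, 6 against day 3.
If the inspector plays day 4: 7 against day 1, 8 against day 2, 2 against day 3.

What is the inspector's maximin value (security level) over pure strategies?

The worst-case payoff for each row is day 1: 6, day 2: 3, day 3: 6, day 4: 2.
The best of these is 6.

6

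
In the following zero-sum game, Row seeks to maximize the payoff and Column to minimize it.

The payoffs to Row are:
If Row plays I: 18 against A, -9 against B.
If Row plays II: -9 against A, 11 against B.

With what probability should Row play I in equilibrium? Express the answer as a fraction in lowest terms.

Row minima are -9 and -9, so Row's maximin is -9; column maxima are 18 and 11, so Column's minimax is 11. These differ, so the equilibrium is in mixed strategies.
Let Row play I with probability p. Column is indifferent when 18p − 9(1−p) = −9p + 11(1−p), giving p = 20/47.

20/47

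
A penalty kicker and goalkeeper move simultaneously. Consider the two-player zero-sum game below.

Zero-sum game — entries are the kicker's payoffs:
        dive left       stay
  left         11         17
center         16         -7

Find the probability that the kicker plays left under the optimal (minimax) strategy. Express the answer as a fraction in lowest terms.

23/29

Row minima are 11 and -7, so the kicker's maximin is 11; column maxima are 16 and 17, so the goalkeeper's minimax is 16. These differ, so the equilibrium is in mixed strategies.
Let the kicker play left with probability p. The goalkeeper is indifferent when 11p + 16(1−p) = 17p − 7(1−p), giving p = 23/29.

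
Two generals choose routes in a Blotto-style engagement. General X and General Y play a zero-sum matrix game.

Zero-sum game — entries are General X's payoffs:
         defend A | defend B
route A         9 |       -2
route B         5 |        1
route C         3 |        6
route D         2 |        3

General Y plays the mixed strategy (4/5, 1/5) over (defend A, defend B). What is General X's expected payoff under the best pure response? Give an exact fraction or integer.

route A: (9)·(4/5) + (-2)·(1/5) = 34/5.
route B: (5)·(4/5) + (1)·(1/5) = 21/5.
route C: (3)·(4/5) + (6)·(1/5) = 18/5.
route D: (2)·(4/5) + (3)·(1/5) = 11/5.
The best pure response is route A with expected payoff 34/5.

34/5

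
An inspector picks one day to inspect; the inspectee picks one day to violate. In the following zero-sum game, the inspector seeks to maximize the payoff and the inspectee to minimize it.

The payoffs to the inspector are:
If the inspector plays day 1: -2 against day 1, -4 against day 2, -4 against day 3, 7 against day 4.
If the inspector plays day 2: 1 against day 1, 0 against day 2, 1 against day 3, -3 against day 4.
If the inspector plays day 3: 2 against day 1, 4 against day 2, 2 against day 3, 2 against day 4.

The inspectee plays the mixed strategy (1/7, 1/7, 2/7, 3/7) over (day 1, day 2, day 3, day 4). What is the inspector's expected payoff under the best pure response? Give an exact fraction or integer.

16/7

day 1: (-2)·(1/7) + (-4)·(1/7) + (-4)·(2/7) + (7)·(3/7) = 1.
day 2: (1)·(1/7) + (0)·(1/7) + (1)·(2/7) + (-3)·(3/7) = -6/7.
day 3: (2)·(1/7) + (4)·(1/7) + (2)·(2/7) + (2)·(3/7) = 16/7.
The best pure response is day 3 with expected payoff 16/7.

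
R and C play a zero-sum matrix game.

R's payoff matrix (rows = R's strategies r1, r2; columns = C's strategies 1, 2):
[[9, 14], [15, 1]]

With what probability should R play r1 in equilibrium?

Row minima are 9 and 1, so R's maximin is 9; column maxima are 15 and 14, so C's minimax is 14. These differ, so the equilibrium is in mixed strategies.
Let R play r1 with probability p. C is indifferent when 9p + 15(1−p) = 14p + (1−p), giving p = 14/19.

14/19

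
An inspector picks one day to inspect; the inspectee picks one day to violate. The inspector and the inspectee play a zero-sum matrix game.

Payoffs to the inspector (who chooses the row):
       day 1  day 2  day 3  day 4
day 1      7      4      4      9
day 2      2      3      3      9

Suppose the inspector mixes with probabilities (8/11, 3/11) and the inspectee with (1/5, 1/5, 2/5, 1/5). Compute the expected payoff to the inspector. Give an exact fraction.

Against (1/5, 1/5, 2/5, 1/5), each row's expected payoff is day 1: 28/5; day 2: 4.
Taking the (8/11, 3/11)-weighted average: (8/11)·(28/5) + (3/11)·(4) = 284/55.

284/55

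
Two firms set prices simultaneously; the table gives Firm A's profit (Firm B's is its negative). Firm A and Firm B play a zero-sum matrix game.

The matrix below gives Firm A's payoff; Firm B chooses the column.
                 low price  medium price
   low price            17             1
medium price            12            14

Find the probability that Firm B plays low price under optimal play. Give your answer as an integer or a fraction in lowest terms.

13/18

Row minima are 1 and 12, so Firm A's maximin is 12; column maxima are 17 and 14, so Firm B's minimax is 14. These differ, so the equilibrium is in mixed strategies.
Let Firm B play low price with probability q. Firm A is indifferent when 17q + (1−q) = 12q + 14(1−q), giving q = 13/18.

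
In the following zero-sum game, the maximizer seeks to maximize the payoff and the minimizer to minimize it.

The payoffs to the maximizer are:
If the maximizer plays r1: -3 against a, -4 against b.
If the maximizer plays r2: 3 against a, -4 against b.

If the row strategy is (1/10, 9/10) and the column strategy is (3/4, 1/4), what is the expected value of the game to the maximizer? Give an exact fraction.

4/5

Against (3/4, 1/4), each row's expected payoff is r1: -13/4; r2: 5/4.
Taking the (1/10, 9/10)-weighted average: (1/10)·(-13/4) + (9/10)·(5/4) = 4/5.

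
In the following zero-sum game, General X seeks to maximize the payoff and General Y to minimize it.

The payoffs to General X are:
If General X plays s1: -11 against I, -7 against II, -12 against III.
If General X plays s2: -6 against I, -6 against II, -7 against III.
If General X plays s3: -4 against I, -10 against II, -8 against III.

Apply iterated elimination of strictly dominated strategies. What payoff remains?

-7

Row s1 is strictly dominated by row s2 (-6>-11, -6>-7, -7>-12); eliminate s1.
Column I is strictly dominated by III for General Y (-7<-6, -8<-4); eliminate I.
Row s3 is strictly dominated by row s2 (-6>-10, -7>-8); eliminate s3.
Column II is strictly dominated by III for General Y (-7<-6); eliminate II.
Only (s2, III) remains, with payoff -7.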